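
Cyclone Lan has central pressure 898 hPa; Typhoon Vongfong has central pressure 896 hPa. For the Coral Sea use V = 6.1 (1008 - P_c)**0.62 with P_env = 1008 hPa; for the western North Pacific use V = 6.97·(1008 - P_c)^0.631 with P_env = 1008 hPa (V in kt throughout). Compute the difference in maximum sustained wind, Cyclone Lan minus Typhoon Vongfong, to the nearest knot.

Cyclone Lan: ΔP = 110; V ≈ 6.1 × 110^0.62 ≈ 112.46 kt.
Typhoon Vongfong: ΔP = 112; V ≈ 6.97 × 112^0.631 ≈ 136.86 kt.
Difference ≈ 112.46 − 136.86 = -24.40 → -24 kt.

-24 kt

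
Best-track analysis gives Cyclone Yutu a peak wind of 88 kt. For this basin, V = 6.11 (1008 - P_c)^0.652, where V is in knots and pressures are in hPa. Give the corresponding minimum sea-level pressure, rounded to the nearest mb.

948 mb

ΔP = (V / 6.11)^(1/0.652) = (88/6.11)^1.534.
88/6.11 = 14.403; 14.403^1.534 ≈ 59.81 mb.
P_c = 1008 − 59.81 = 948.19 ≈ 948 mb.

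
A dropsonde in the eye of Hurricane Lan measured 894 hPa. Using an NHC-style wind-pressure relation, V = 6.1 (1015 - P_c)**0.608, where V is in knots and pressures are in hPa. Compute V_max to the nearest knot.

ΔP = 1015 − 894 = 121 hPa.
121^0.608 ≈ 18.464.
V ≈ 6.1 × 18.464 ≈ 112.6 kt.

113 kt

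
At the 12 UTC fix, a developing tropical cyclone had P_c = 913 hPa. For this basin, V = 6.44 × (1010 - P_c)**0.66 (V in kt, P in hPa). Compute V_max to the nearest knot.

132 kt

ΔP = 1010 − 913 = 97 hPa.
97^0.66 ≈ 20.477.
V ≈ 6.44 × 20.477 ≈ 131.9 kt.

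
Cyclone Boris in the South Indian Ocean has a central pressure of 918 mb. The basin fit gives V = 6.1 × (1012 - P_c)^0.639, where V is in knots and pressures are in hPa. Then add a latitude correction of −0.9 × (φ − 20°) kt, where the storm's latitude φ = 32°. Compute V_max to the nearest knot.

ΔP = 1012 − 918 = 94 mb.
94^0.639 ≈ 18.232.
V ≈ 6.1 × 18.232 ≈ 111.2 kt.
Latitude correction: −0.9 × (32 − 20) = -10.8 kt.
Corrected V ≈ 100.4 kt → 100 kt.

100 kt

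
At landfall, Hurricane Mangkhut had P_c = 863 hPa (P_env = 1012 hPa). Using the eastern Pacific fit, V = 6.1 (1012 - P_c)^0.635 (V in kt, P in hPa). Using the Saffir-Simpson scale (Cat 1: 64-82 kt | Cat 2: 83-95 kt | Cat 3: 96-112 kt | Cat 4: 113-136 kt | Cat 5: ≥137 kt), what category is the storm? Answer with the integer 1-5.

ΔP = 1012 − 863 = 149 hPa.
V ≈ 6.1 × 149^0.635 = 6.1 × 23.99 ≈ 146 kt.
146 kt falls in the Category 5 band.

5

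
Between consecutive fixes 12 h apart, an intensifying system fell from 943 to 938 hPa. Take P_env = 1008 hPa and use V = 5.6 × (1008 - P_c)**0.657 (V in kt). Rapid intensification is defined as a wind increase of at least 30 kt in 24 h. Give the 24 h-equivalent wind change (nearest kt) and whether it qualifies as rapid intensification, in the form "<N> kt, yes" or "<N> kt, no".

9 kt, no

V₁: ΔP = 65, V ≈ 5.6 × 65^0.657 ≈ 86.95 kt.
V₂: ΔP = 70, V ≈ 5.6 × 70^0.657 ≈ 91.29 kt.
ΔV over 12 h = 4.34 kt → 24 h equivalent = 4.34 × 24/12 ≈ 8.68 kt.
9 kt < 30 kt ⇒ not rapid intensification.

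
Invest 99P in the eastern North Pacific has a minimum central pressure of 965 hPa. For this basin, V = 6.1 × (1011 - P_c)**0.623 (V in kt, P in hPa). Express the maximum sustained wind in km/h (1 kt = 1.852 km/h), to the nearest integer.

123 km/h

ΔP = 1011 − 965 = 46 hPa.
V ≈ 6.1 × 46^0.623 = 6.1 × 10.862 ≈ 66.256 kt.
66.256 × 1.852 ≈ 122.71 km/h → 123 km/h.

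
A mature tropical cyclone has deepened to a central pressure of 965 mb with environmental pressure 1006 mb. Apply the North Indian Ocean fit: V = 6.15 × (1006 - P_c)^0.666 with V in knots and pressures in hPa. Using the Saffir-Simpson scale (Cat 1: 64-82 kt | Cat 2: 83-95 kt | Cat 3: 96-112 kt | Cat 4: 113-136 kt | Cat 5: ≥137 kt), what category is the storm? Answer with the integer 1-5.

1

ΔP = 1006 − 965 = 41 mb.
V ≈ 6.15 × 41^0.666 = 6.15 × 11.86 ≈ 73 kt.
73 kt falls in the Category 1 band.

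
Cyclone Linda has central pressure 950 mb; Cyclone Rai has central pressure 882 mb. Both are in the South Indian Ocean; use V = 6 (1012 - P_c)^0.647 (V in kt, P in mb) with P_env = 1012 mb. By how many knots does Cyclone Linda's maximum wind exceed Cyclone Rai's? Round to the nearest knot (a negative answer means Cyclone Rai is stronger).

-53 kt

Cyclone Linda: ΔP = 62; V ≈ 6 × 62^0.647 ≈ 86.66 kt.
Cyclone Rai: ΔP = 130; V ≈ 6 × 130^0.647 ≈ 139.92 kt.
Difference ≈ 86.66 − 139.92 = -53.26 → -53 kt.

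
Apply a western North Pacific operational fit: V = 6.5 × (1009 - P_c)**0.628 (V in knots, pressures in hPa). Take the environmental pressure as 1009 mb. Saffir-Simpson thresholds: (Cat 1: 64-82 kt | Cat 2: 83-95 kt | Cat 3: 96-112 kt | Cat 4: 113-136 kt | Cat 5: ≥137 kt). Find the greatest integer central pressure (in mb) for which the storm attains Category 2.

951 mb

Category 2 begins at V = 83 kt.
Required ΔP = (83/6.5)^(1/0.628) = 12.769^1.592 ≈ 57.73 mb.
P_c ≤ 1009 − 57.73 = 951.27, so the highest integer P_c is 951 mb.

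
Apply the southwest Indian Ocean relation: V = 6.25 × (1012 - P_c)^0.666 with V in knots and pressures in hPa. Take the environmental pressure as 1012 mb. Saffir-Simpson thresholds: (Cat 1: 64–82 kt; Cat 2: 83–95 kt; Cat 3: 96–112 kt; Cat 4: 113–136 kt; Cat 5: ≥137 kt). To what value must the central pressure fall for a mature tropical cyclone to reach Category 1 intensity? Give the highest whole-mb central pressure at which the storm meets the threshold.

979 mb

Category 1 begins at V = 64 kt.
Required ΔP = (64/6.25)^(1/0.666) = 10.240^1.502 ≈ 32.88 mb.
P_c ≤ 1012 − 32.88 = 979.12, so the highest integer P_c is 979 mb.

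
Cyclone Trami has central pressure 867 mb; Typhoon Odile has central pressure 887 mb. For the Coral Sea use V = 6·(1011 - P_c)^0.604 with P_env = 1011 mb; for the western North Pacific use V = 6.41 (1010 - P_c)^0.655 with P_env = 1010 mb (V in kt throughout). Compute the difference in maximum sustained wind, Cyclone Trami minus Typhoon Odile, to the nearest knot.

-29 kt

Cyclone Trami: ΔP = 144; V ≈ 6 × 144^0.604 ≈ 120.73 kt.
Typhoon Odile: ΔP = 123; V ≈ 6.41 × 123^0.655 ≈ 149.88 kt.
Difference ≈ 120.73 − 149.88 = -29.15 → -29 kt.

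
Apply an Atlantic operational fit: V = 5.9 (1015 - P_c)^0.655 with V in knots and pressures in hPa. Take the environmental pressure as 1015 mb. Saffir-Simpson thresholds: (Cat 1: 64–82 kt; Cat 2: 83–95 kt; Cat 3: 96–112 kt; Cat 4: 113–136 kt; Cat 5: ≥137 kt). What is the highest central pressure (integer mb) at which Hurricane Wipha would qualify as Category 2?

Category 2 begins at V = 83 kt.
Required ΔP = (83/5.9)^(1/0.655) = 14.068^1.527 ≈ 56.63 mb.
P_c ≤ 1015 − 56.63 = 958.37, so the highest integer P_c is 958 mb.

958 mb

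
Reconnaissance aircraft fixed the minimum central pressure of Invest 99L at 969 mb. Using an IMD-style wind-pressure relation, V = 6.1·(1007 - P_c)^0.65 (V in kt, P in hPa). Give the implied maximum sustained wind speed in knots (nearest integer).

ΔP = 1007 − 969 = 38 mb.
38^0.65 ≈ 10.638.
V ≈ 6.1 × 10.638 ≈ 64.9 kt.

65 kt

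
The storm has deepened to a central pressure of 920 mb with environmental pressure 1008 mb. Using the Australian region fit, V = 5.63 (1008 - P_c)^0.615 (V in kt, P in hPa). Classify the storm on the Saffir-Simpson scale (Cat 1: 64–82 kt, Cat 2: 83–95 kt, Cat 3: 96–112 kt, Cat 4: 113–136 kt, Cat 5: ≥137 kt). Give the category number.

2

ΔP = 1008 − 920 = 88 mb.
V ≈ 5.63 × 88^0.615 = 5.63 × 15.70 ≈ 88 kt.
88 kt falls in the Category 2 band.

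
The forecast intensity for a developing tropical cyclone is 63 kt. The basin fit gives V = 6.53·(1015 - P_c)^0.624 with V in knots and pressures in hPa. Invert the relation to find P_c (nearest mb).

977 mb

ΔP = (V / 6.53)^(1/0.624) = (63/6.53)^1.603.
63/6.53 = 9.648; 9.648^1.603 ≈ 37.81 mb.
P_c = 1015 − 37.81 = 977.19 ≈ 977 mb.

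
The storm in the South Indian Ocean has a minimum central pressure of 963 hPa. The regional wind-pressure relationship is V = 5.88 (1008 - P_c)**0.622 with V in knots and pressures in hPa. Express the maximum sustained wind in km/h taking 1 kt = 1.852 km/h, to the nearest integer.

ΔP = 1008 − 963 = 45 hPa.
V ≈ 5.88 × 45^0.622 = 5.88 × 10.673 ≈ 62.759 kt.
62.759 × 1.852 ≈ 116.23 km/h → 116 km/h.

116 km/h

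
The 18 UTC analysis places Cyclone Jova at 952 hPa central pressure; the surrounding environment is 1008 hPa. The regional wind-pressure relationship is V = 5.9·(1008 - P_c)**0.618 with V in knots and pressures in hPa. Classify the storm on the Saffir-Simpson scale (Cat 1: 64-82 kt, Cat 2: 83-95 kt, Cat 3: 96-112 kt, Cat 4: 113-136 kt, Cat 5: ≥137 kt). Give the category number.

ΔP = 1008 − 952 = 56 hPa.
V ≈ 5.9 × 56^0.618 = 5.9 × 12.03 ≈ 71 kt.
71 kt falls in the Category 1 band.

1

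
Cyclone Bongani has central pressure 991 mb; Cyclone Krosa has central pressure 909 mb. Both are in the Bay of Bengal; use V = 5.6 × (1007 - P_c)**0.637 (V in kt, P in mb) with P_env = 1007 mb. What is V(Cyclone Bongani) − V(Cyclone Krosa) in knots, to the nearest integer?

Cyclone Bongani: ΔP = 16; V ≈ 5.6 × 16^0.637 ≈ 32.75 kt.
Cyclone Krosa: ΔP = 98; V ≈ 5.6 × 98^0.637 ≈ 103.90 kt.
Difference ≈ 32.75 − 103.90 = -71.15 → -71 kt.

-71 kt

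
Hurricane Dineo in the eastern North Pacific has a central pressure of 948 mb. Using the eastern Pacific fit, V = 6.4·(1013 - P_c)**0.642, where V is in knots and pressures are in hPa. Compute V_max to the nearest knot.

93 kt

ΔP = 1013 − 948 = 65 mb.
65^0.642 ≈ 14.584.
V ≈ 6.4 × 14.584 ≈ 93.3 kt.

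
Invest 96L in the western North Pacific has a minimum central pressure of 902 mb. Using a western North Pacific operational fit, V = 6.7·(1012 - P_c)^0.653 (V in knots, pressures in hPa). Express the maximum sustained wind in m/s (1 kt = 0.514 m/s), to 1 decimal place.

74.1 m/s

ΔP = 1012 − 902 = 110 mb.
V ≈ 6.7 × 110^0.653 = 6.7 × 21.529 ≈ 144.246 kt.
144.246 × 0.514 ≈ 74.14 m/s → 74.1 m/s.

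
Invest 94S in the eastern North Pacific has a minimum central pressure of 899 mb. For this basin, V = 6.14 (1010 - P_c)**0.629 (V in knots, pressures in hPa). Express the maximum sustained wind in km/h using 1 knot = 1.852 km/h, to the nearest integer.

ΔP = 1010 − 899 = 111 mb.
V ≈ 6.14 × 111^0.629 = 6.14 × 19.342 ≈ 118.762 kt.
118.762 × 1.852 ≈ 219.95 km/h → 220 km/h.

220 km/h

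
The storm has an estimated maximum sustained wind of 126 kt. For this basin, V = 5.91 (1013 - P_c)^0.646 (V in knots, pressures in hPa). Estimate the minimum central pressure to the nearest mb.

899 mb

ΔP = (V / 5.91)^(1/0.646) = (126/5.91)^1.548.
126/5.91 = 21.320; 21.320^1.548 ≈ 114.01 mb.
P_c = 1013 − 114.01 = 898.99 ≈ 899 mb.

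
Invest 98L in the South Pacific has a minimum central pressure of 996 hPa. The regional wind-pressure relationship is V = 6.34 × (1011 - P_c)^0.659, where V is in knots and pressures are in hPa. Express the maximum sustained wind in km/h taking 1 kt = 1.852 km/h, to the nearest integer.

ΔP = 1011 − 996 = 15 hPa.
V ≈ 6.34 × 15^0.659 = 6.34 × 5.957 ≈ 37.769 kt.
37.769 × 1.852 ≈ 69.95 km/h → 70 km/h.

70 km/h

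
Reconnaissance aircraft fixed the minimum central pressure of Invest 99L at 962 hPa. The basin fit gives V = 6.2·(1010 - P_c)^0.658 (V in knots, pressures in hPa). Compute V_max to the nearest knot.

ΔP = 1010 − 962 = 48 hPa.
48^0.658 ≈ 12.772.
V ≈ 6.2 × 12.772 ≈ 79.2 kt.

79 kt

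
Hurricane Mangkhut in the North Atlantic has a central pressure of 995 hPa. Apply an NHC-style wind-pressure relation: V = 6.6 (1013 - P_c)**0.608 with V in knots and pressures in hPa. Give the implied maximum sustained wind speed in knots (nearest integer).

ΔP = 1013 − 995 = 18 hPa.
18^0.608 ≈ 5.797.
V ≈ 6.6 × 5.797 ≈ 38.3 kt.

38 kt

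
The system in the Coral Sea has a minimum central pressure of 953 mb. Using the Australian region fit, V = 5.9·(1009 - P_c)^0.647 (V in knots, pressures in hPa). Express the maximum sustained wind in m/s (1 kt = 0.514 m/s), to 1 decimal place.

41.0 m/s

ΔP = 1009 − 953 = 56 mb.
V ≈ 5.9 × 56^0.647 = 5.9 × 13.523 ≈ 79.787 kt.
79.787 × 0.514 ≈ 41.01 m/s → 41.0 m/s.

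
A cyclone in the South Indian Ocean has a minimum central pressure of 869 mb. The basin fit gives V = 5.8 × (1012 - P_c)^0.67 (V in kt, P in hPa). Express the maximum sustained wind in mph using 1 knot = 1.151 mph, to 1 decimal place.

185.6 mph

ΔP = 1012 − 869 = 143 mb.
V ≈ 5.8 × 143^0.67 = 5.8 × 27.802 ≈ 161.251 kt.
161.251 × 1.151 ≈ 185.60 mph → 185.6 mph.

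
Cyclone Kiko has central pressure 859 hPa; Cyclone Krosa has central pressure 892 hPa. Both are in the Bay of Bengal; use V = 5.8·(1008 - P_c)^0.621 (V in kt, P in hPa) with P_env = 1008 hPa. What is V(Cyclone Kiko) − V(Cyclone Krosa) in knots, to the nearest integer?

Cyclone Kiko: ΔP = 149; V ≈ 5.8 × 149^0.621 ≈ 129.71 kt.
Cyclone Krosa: ΔP = 116; V ≈ 5.8 × 116^0.621 ≈ 111.03 kt.
Difference ≈ 129.71 − 111.03 = 18.68 → 19 kt.

19 kt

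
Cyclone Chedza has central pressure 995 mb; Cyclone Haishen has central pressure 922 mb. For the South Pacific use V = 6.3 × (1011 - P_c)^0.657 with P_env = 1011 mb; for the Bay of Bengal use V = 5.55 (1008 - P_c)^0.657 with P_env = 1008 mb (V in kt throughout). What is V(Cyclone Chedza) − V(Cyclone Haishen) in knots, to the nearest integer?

-65 kt

Cyclone Chedza: ΔP = 16; V ≈ 6.3 × 16^0.657 ≈ 38.94 kt.
Cyclone Haishen: ΔP = 86; V ≈ 5.55 × 86^0.657 ≈ 103.58 kt.
Difference ≈ 38.94 − 103.58 = -64.64 → -65 kt.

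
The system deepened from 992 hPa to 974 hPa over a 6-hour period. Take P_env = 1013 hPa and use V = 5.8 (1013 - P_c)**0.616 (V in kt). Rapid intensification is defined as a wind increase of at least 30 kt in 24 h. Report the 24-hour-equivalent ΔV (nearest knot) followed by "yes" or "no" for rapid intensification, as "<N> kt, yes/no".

70 kt, yes

V₁: ΔP = 21, V ≈ 5.8 × 21^0.616 ≈ 37.84 kt.
V₂: ΔP = 39, V ≈ 5.8 × 39^0.616 ≈ 55.40 kt.
ΔV over 6 h = 17.56 kt → 24 h equivalent = 17.56 × 24/6 ≈ 70.24 kt.
70 kt ≥ 30 kt ⇒ rapid intensification.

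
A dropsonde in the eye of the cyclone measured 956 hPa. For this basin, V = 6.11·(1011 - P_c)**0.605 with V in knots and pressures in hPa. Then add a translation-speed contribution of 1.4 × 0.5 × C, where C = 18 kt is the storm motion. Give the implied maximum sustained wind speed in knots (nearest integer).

ΔP = 1011 − 956 = 55 hPa.
55^0.605 ≈ 11.296.
V ≈ 6.11 × 11.296 ≈ 69.0 kt.
Translation term: 1.4 × 0.5 × 18 = 12.6 kt.
Corrected V ≈ 81.6 kt → 82 kt.

82 kt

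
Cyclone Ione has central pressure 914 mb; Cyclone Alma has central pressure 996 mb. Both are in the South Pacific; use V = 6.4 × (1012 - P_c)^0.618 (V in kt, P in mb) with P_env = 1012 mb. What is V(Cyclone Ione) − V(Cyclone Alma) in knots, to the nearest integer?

73 kt

Cyclone Ione: ΔP = 98; V ≈ 6.4 × 98^0.618 ≈ 108.83 kt.
Cyclone Alma: ΔP = 16; V ≈ 6.4 × 16^0.618 ≈ 35.51 kt.
Difference ≈ 108.83 − 35.51 = 73.32 → 73 kt.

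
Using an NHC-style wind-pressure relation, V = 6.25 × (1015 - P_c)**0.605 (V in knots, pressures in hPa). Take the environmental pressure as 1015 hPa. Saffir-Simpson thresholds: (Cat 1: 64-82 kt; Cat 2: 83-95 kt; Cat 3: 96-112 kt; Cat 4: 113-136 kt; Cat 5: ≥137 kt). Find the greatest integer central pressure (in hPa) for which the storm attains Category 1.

968 hPa

Category 1 begins at V = 64 kt.
Required ΔP = (64/6.25)^(1/0.605) = 10.240^1.653 ≈ 46.76 hPa.
P_c ≤ 1015 − 46.76 = 968.24, so the highest integer P_c is 968 hPa.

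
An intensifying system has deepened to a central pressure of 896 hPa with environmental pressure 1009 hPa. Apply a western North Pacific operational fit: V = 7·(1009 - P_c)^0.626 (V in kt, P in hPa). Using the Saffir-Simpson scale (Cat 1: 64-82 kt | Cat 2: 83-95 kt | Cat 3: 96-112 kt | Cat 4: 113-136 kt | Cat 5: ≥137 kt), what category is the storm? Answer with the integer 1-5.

4

ΔP = 1009 − 896 = 113 hPa.
V ≈ 7 × 113^0.626 = 7 × 19.29 ≈ 135 kt.
135 kt falls in the Category 4 band.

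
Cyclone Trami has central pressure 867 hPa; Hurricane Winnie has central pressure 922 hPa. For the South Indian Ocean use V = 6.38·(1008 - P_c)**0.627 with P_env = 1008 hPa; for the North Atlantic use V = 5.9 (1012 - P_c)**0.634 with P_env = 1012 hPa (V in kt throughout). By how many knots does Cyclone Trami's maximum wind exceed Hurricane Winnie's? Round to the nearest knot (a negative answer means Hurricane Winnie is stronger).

Cyclone Trami: ΔP = 141; V ≈ 6.38 × 141^0.627 ≈ 142.03 kt.
Hurricane Winnie: ΔP = 90; V ≈ 5.9 × 90^0.634 ≈ 102.29 kt.
Difference ≈ 142.03 − 102.29 = 39.74 → 40 kt.

40 kt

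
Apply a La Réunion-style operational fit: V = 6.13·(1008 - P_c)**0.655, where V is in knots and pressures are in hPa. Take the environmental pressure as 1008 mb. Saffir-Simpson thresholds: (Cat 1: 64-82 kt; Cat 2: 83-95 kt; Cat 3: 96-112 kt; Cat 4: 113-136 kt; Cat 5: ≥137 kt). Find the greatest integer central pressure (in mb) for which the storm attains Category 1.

972 mb

Category 1 begins at V = 64 kt.
Required ΔP = (64/6.13)^(1/0.655) = 10.440^1.527 ≈ 35.92 mb.
P_c ≤ 1008 − 35.92 = 972.08, so the highest integer P_c is 972 mb.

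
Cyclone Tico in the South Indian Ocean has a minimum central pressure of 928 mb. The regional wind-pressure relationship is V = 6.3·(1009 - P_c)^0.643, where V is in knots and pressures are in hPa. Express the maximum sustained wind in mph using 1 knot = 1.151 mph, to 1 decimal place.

122.3 mph

ΔP = 1009 − 928 = 81 mb.
V ≈ 6.3 × 81^0.643 = 6.3 × 16.872 ≈ 106.291 kt.
106.291 × 1.151 ≈ 122.34 mph → 122.3 mph.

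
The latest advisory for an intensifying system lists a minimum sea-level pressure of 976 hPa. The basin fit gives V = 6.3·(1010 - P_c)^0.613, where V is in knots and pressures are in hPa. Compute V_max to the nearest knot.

55 kt

ΔP = 1010 − 976 = 34 hPa.
34^0.613 ≈ 8.686.
V ≈ 6.3 × 8.686 ≈ 54.7 kt.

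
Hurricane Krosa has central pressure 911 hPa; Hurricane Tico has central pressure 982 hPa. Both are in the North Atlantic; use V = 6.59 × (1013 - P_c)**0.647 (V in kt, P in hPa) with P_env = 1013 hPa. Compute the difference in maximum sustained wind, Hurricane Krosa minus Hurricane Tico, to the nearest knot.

71 kt

Hurricane Krosa: ΔP = 102; V ≈ 6.59 × 102^0.647 ≈ 131.36 kt.
Hurricane Tico: ΔP = 31; V ≈ 6.59 × 31^0.647 ≈ 60.79 kt.
Difference ≈ 131.36 − 60.79 = 70.57 → 71 kt.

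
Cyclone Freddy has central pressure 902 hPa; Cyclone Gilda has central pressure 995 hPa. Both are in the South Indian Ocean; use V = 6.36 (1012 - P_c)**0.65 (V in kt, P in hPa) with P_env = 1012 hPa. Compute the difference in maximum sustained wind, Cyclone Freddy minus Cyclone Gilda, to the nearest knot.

Cyclone Freddy: ΔP = 110; V ≈ 6.36 × 110^0.65 ≈ 135.01 kt.
Cyclone Gilda: ΔP = 17; V ≈ 6.36 × 17^0.65 ≈ 40.11 kt.
Difference ≈ 135.01 − 40.11 = 94.90 → 95 kt.

95 kt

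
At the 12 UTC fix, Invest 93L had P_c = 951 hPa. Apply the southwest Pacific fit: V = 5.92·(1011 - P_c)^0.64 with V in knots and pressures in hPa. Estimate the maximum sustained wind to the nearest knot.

81 kt

ΔP = 1011 − 951 = 60 hPa.
60^0.64 ≈ 13.741.
V ≈ 5.92 × 13.741 ≈ 81.3 kt.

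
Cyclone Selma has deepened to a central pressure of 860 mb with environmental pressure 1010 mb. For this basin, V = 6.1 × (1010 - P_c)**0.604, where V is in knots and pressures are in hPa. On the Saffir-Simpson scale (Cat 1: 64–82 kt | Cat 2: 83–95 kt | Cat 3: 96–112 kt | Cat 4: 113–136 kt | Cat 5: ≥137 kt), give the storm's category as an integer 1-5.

4

ΔP = 1010 − 860 = 150 mb.
V ≈ 6.1 × 150^0.604 = 6.1 × 20.62 ≈ 126 kt.
126 kt falls in the Category 4 band.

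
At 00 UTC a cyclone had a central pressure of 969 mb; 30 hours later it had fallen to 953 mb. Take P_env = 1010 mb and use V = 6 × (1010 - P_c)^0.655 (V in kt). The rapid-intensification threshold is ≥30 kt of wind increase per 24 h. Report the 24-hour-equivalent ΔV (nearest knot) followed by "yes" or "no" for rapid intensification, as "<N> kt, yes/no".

13 kt, no

V₁: ΔP = 41, V ≈ 6 × 41^0.655 ≈ 68.32 kt.
V₂: ΔP = 57, V ≈ 6 × 57^0.655 ≈ 84.77 kt.
ΔV over 30 h = 16.45 kt → 24 h equivalent = 16.45 × 24/30 ≈ 13.16 kt.
13 kt < 30 kt ⇒ not rapid intensification.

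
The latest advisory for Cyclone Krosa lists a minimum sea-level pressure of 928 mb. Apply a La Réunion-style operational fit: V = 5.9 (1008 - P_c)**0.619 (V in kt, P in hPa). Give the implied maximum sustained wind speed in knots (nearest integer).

ΔP = 1008 − 928 = 80 mb.
80^0.619 ≈ 15.067.
V ≈ 5.9 × 15.067 ≈ 88.9 kt.

89 kt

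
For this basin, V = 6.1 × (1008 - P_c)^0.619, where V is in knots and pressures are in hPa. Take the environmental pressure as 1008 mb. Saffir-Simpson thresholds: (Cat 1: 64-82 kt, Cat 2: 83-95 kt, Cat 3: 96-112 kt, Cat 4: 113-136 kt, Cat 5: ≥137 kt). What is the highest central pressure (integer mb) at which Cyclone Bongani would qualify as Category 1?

963 mb

Category 1 begins at V = 64 kt.
Required ΔP = (64/6.1)^(1/0.619) = 10.492^1.616 ≈ 44.59 mb.
P_c ≤ 1008 − 44.59 = 963.41, so the highest integer P_c is 963 mb.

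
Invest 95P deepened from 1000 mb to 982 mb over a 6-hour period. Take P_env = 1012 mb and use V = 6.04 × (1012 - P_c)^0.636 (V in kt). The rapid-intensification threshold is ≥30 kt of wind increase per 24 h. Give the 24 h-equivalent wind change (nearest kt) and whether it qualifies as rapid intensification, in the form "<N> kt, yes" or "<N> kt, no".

93 kt, yes

V₁: ΔP = 12, V ≈ 6.04 × 12^0.636 ≈ 29.34 kt.
V₂: ΔP = 30, V ≈ 6.04 × 30^0.636 ≈ 52.54 kt.
ΔV over 6 h = 23.20 kt → 24 h equivalent = 23.20 × 24/6 ≈ 92.80 kt.
93 kt ≥ 30 kt ⇒ rapid intensification.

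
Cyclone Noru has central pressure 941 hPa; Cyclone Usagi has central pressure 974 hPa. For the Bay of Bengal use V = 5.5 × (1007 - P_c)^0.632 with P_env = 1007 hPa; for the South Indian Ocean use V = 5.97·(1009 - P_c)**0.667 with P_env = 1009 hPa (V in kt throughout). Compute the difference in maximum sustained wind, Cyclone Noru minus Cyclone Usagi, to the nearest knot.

Cyclone Noru: ΔP = 66; V ≈ 5.5 × 66^0.632 ≈ 77.68 kt.
Cyclone Usagi: ΔP = 35; V ≈ 5.97 × 35^0.667 ≈ 63.95 kt.
Difference ≈ 77.68 − 63.95 = 13.73 → 14 kt.

14 kt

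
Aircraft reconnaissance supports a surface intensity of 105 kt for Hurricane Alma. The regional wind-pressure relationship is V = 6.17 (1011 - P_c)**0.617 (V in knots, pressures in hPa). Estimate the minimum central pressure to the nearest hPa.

912 hPa

ΔP = (V / 6.17)^(1/0.617) = (105/6.17)^1.621.
105/6.17 = 17.018; 17.018^1.621 ≈ 98.85 hPa.
P_c = 1011 − 98.85 = 912.15 ≈ 912 hPa.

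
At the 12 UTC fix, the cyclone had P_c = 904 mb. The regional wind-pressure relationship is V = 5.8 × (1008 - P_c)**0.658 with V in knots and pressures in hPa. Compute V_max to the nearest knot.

123 kt

ΔP = 1008 − 904 = 104 mb.
104^0.658 ≈ 21.243.
V ≈ 5.8 × 21.243 ≈ 123.2 kt.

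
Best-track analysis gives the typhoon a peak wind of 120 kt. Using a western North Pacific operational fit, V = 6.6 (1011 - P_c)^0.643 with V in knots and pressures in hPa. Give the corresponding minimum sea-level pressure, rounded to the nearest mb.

920 mb

ΔP = (V / 6.6)^(1/0.643) = (120/6.6)^1.555.
120/6.6 = 18.182; 18.182^1.555 ≈ 90.99 mb.
P_c = 1011 − 90.99 = 920.01 ≈ 920 mb.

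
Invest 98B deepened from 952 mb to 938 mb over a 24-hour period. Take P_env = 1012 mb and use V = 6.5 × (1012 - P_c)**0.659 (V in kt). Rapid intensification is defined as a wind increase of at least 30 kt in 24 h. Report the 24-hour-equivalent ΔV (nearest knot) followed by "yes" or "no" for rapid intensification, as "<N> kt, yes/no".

V₁: ΔP = 60, V ≈ 6.5 × 60^0.659 ≈ 96.54 kt.
V₂: ΔP = 74, V ≈ 6.5 × 74^0.659 ≈ 110.85 kt.
ΔV over 24 h = 14.31 kt → 24 h equivalent = 14.31 × 24/24 ≈ 14.31 kt.
14 kt < 30 kt ⇒ not rapid intensification.

14 kt, no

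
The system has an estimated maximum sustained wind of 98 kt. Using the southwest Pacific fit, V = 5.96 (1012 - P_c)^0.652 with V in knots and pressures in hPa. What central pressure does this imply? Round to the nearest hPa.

939 hPa

ΔP = (V / 5.96)^(1/0.652) = (98/5.96)^1.534.
98/5.96 = 16.443; 16.443^1.534 ≈ 73.28 hPa.
P_c = 1012 − 73.28 = 938.72 ≈ 939 hPa.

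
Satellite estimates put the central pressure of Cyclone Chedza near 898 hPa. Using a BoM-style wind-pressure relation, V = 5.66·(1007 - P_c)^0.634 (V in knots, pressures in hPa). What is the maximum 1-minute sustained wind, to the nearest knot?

ΔP = 1007 − 898 = 109 hPa.
109^0.634 ≈ 19.576.
V ≈ 5.66 × 19.576 ≈ 110.8 kt.

111 kt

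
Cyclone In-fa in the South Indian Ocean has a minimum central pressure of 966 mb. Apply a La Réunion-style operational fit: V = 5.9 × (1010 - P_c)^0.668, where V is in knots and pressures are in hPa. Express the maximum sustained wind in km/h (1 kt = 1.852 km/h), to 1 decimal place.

ΔP = 1010 − 966 = 44 mb.
V ≈ 5.9 × 44^0.668 = 5.9 × 12.526 ≈ 73.906 kt.
73.906 × 1.852 ≈ 136.87 km/h → 136.9 km/h.

136.9 km/h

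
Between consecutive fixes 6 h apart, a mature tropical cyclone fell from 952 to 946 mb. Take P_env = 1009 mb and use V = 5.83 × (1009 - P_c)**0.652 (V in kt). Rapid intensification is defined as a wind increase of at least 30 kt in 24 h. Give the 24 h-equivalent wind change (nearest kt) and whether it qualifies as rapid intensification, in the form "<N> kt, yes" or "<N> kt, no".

V₁: ΔP = 57, V ≈ 5.83 × 57^0.652 ≈ 81.38 kt.
V₂: ΔP = 63, V ≈ 5.83 × 63^0.652 ≈ 86.86 kt.
ΔV over 6 h = 5.48 kt → 24 h equivalent = 5.48 × 24/6 ≈ 21.92 kt.
22 kt < 30 kt ⇒ not rapid intensification.

22 kt, no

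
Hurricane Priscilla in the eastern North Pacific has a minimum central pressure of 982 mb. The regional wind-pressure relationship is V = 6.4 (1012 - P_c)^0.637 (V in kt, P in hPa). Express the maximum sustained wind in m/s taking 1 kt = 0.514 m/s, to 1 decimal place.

28.7 m/s

ΔP = 1012 − 982 = 30 mb.
V ≈ 6.4 × 30^0.637 = 6.4 × 8.728 ≈ 55.861 kt.
55.861 × 0.514 ≈ 28.71 m/s → 28.7 m/s.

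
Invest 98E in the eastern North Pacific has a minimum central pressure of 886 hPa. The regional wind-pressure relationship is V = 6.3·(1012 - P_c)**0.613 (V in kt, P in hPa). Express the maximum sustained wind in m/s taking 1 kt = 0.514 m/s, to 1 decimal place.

62.8 m/s

ΔP = 1012 − 886 = 126 hPa.
V ≈ 6.3 × 126^0.613 = 6.3 × 19.388 ≈ 122.143 kt.
122.143 × 0.514 ≈ 62.78 m/s → 62.8 m/s.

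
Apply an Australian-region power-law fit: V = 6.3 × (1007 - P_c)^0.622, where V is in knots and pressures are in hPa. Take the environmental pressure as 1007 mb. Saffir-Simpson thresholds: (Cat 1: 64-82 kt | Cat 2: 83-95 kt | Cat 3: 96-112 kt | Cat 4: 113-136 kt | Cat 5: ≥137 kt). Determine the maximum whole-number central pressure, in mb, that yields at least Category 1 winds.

Category 1 begins at V = 64 kt.
Required ΔP = (64/6.3)^(1/0.622) = 10.159^1.608 ≈ 41.56 mb.
P_c ≤ 1007 − 41.56 = 965.44, so the highest integer P_c is 965 mb.

965 mb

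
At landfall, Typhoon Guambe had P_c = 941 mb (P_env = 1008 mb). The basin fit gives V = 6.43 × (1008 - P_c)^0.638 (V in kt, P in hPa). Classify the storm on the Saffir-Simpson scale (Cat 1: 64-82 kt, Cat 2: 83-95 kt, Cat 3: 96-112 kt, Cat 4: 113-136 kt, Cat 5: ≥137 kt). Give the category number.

ΔP = 1008 − 941 = 67 mb.
V ≈ 6.43 × 67^0.638 = 6.43 × 14.62 ≈ 94 kt.
94 kt falls in the Category 2 band.

2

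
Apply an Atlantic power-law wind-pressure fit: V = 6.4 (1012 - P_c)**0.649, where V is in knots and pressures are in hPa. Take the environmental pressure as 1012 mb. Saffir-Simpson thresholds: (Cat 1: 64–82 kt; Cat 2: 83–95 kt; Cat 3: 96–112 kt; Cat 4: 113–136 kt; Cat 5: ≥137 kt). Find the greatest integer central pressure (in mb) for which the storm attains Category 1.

Category 1 begins at V = 64 kt.
Required ΔP = (64/6.4)^(1/0.649) = 10.000^1.541 ≈ 34.74 mb.
P_c ≤ 1012 − 34.74 = 977.26, so the highest integer P_c is 977 mb.

977 mb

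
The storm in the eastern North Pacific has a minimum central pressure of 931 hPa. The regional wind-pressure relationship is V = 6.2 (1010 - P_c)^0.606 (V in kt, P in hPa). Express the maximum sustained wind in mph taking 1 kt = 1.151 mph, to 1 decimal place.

100.8 mph

ΔP = 1010 − 931 = 79 hPa.
V ≈ 6.2 × 79^0.606 = 6.2 × 14.124 ≈ 87.570 kt.
87.570 × 1.151 ≈ 100.79 mph → 100.8 mph.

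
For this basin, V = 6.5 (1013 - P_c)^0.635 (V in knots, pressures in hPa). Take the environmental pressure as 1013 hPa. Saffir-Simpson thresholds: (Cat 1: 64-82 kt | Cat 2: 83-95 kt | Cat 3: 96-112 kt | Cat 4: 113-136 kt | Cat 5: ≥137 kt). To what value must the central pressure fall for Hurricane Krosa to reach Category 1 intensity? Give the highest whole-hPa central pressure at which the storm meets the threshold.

976 hPa

Category 1 begins at V = 64 kt.
Required ΔP = (64/6.5)^(1/0.635) = 9.846^1.575 ≈ 36.66 hPa.
P_c ≤ 1013 − 36.66 = 976.34, so the highest integer P_c is 976 hPa.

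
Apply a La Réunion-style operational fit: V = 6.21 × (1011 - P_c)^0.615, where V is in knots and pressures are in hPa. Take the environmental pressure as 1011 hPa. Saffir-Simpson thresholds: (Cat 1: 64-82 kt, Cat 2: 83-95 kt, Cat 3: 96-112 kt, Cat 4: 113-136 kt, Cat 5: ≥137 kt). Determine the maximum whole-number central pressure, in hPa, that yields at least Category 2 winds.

943 hPa

Category 2 begins at V = 83 kt.
Required ΔP = (83/6.21)^(1/0.615) = 13.366^1.626 ≈ 67.74 hPa.
P_c ≤ 1011 − 67.74 = 943.26, so the highest integer P_c is 943 hPa.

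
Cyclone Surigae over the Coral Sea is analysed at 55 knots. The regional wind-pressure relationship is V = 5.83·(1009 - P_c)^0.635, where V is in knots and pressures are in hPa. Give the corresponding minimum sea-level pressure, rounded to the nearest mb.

975 mb

ΔP = (V / 5.83)^(1/0.635) = (55/5.83)^1.575.
55/5.83 = 9.434; 9.434^1.575 ≈ 34.27 mb.
P_c = 1009 − 34.27 = 974.73 ≈ 975 mb.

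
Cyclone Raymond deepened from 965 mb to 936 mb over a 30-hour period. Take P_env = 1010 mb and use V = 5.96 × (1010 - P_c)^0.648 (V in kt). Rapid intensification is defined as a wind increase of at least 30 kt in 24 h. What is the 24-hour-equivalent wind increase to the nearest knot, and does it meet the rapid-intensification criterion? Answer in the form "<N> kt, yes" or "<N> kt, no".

21 kt, no

V₁: ΔP = 45, V ≈ 5.96 × 45^0.648 ≈ 70.23 kt.
V₂: ΔP = 74, V ≈ 5.96 × 74^0.648 ≈ 96.94 kt.
ΔV over 30 h = 26.71 kt → 24 h equivalent = 26.71 × 24/30 ≈ 21.37 kt.
21 kt < 30 kt ⇒ not rapid intensification.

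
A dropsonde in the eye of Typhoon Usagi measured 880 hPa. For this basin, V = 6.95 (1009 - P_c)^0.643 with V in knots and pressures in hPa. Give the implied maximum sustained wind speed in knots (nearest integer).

ΔP = 1009 − 880 = 129 hPa.
129^0.643 ≈ 22.757.
V ≈ 6.95 × 22.757 ≈ 158.2 kt.

158 kt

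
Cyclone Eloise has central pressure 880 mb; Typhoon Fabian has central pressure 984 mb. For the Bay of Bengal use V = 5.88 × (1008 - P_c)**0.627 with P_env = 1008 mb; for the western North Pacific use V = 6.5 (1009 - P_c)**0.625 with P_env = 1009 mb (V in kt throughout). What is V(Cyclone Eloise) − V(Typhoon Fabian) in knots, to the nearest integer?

75 kt

Cyclone Eloise: ΔP = 128; V ≈ 5.88 × 128^0.627 ≈ 123.20 kt.
Typhoon Fabian: ΔP = 25; V ≈ 6.5 × 25^0.625 ≈ 48.60 kt.
Difference ≈ 123.20 − 48.60 = 74.60 → 75 kt.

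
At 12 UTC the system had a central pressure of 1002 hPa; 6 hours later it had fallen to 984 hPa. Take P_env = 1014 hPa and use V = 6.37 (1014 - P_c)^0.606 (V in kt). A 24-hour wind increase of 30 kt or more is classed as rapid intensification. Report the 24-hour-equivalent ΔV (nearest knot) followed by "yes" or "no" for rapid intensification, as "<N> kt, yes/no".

85 kt, yes

V₁: ΔP = 12, V ≈ 6.37 × 12^0.606 ≈ 28.72 kt.
V₂: ΔP = 30, V ≈ 6.37 × 30^0.606 ≈ 50.04 kt.
ΔV over 6 h = 21.32 kt → 24 h equivalent = 21.32 × 24/6 ≈ 85.28 kt.
85 kt ≥ 30 kt ⇒ rapid intensification.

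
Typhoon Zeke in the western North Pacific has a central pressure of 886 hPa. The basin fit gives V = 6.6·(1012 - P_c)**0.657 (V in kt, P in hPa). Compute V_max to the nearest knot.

158 kt

ΔP = 1012 − 886 = 126 hPa.
126^0.657 ≈ 23.985.
V ≈ 6.6 × 23.985 ≈ 158.3 kt.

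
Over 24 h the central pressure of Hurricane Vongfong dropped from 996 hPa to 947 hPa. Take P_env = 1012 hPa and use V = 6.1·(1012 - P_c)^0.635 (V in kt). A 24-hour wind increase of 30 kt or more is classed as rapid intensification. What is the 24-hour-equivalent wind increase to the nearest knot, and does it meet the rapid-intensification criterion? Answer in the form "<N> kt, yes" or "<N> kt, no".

V₁: ΔP = 16, V ≈ 6.1 × 16^0.635 ≈ 35.48 kt.
V₂: ΔP = 65, V ≈ 6.1 × 65^0.635 ≈ 86.40 kt.
ΔV over 24 h = 50.92 kt → 24 h equivalent = 50.92 × 24/24 ≈ 50.92 kt.
51 kt ≥ 30 kt ⇒ rapid intensification.

51 kt, yes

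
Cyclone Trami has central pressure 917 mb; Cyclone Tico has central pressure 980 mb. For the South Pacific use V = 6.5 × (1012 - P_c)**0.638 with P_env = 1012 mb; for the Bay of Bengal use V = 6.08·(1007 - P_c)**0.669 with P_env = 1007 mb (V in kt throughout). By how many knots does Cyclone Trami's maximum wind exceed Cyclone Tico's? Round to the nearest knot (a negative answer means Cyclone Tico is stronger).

64 kt

Cyclone Trami: ΔP = 95; V ≈ 6.5 × 95^0.638 ≈ 118.77 kt.
Cyclone Tico: ΔP = 27; V ≈ 6.08 × 27^0.669 ≈ 55.14 kt.
Difference ≈ 118.77 − 55.14 = 63.63 → 64 kt.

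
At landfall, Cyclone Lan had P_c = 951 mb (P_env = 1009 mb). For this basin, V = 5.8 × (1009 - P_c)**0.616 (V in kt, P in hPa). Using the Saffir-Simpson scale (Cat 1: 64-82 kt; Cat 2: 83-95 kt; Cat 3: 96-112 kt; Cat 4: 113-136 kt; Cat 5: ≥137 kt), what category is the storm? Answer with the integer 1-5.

ΔP = 1009 − 951 = 58 mb.
V ≈ 5.8 × 58^0.616 = 5.8 × 12.20 ≈ 71 kt.
71 kt falls in the Category 1 band.

1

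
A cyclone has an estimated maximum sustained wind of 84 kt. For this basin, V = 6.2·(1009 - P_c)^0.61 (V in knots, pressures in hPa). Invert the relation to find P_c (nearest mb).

937 mb

ΔP = (V / 6.2)^(1/0.61) = (84/6.2)^1.639.
84/6.2 = 13.548; 13.548^1.639 ≈ 71.71 mb.
P_c = 1009 − 71.71 = 937.29 ≈ 937 mb.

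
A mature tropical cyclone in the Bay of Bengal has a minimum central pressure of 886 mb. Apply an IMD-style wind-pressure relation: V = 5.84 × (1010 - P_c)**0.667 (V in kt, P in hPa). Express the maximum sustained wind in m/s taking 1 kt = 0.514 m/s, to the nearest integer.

ΔP = 1010 − 886 = 124 mb.
V ≈ 5.84 × 124^0.667 = 5.84 × 24.906 ≈ 145.454 kt.
145.454 × 0.514 ≈ 74.76 m/s → 75 m/s.

75 m/s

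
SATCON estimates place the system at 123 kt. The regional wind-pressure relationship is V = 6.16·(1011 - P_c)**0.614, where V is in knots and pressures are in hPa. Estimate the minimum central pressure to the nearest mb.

880 mb

ΔP = (V / 6.16)^(1/0.614) = (123/6.16)^1.629.
123/6.16 = 19.968; 19.968^1.629 ≈ 131.16 mb.
P_c = 1011 − 131.16 = 879.84 ≈ 880 mb.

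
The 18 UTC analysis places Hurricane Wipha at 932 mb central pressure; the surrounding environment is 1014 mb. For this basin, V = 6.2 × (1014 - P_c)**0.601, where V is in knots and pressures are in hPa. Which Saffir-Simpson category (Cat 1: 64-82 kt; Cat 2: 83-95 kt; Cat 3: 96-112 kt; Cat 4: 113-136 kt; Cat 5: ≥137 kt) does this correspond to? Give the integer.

2

ΔP = 1014 − 932 = 82 mb.
V ≈ 6.2 × 82^0.601 = 6.2 × 14.13 ≈ 88 kt.
88 kt falls in the Category 2 band.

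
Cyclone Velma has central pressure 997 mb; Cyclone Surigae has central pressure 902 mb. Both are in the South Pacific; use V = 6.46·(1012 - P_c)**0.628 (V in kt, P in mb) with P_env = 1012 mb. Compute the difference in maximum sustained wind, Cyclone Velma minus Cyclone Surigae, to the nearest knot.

Cyclone Velma: ΔP = 15; V ≈ 6.46 × 15^0.628 ≈ 35.38 kt.
Cyclone Surigae: ΔP = 110; V ≈ 6.46 × 110^0.628 ≈ 123.66 kt.
Difference ≈ 35.38 − 123.66 = -88.28 → -88 kt.

-88 kt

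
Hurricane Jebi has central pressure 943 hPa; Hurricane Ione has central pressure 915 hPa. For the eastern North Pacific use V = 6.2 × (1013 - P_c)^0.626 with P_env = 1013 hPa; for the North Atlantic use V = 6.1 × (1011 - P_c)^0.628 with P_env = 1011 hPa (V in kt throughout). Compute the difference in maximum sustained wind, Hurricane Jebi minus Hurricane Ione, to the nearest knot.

-19 kt

Hurricane Jebi: ΔP = 70; V ≈ 6.2 × 70^0.626 ≈ 88.60 kt.
Hurricane Ione: ΔP = 96; V ≈ 6.1 × 96^0.628 ≈ 107.20 kt.
Difference ≈ 88.60 − 107.20 = -18.60 → -19 kt.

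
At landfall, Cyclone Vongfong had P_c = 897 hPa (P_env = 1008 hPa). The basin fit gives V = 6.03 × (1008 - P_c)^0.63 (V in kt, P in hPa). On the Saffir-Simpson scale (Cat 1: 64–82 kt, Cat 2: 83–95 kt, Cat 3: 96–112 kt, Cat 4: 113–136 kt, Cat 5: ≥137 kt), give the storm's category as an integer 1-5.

4

ΔP = 1008 − 897 = 111 hPa.
V ≈ 6.03 × 111^0.63 = 6.03 × 19.43 ≈ 117 kt.
117 kt falls in the Category 4 band.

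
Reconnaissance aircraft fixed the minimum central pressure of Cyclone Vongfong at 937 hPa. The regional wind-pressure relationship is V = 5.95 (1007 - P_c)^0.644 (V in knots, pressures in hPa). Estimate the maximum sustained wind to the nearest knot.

92 kt

ΔP = 1007 − 937 = 70 hPa.
70^0.644 ≈ 15.426.
V ≈ 5.95 × 15.426 ≈ 91.8 kt.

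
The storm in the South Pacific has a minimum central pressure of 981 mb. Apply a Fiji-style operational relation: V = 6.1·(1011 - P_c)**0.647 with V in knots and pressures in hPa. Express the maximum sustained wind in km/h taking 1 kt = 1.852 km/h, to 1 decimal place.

102.0 km/h

ΔP = 1011 − 981 = 30 mb.
V ≈ 6.1 × 30^0.647 = 6.1 × 9.030 ≈ 55.084 kt.
55.084 × 1.852 ≈ 102.02 km/h → 102.0 km/h.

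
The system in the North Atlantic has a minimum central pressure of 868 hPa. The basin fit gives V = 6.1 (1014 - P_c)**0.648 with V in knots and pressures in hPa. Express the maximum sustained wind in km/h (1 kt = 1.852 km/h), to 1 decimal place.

285.4 km/h

ΔP = 1014 − 868 = 146 hPa.
V ≈ 6.1 × 146^0.648 = 6.1 × 25.264 ≈ 154.110 kt.
154.110 × 1.852 ≈ 285.41 km/h → 285.4 km/h.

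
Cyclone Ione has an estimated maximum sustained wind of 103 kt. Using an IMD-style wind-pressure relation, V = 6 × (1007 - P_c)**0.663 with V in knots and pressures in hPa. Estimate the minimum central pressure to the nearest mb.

ΔP = (V / 6)^(1/0.663) = (103/6)^1.508.
103/6 = 17.167; 17.167^1.508 ≈ 72.82 mb.
P_c = 1007 − 72.82 = 934.18 ≈ 934 mb.

934 mb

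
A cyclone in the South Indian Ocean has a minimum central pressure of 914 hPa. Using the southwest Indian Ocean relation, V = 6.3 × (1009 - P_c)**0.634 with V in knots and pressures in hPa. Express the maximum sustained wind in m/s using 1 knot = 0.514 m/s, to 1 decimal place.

58.1 m/s

ΔP = 1009 − 914 = 95 hPa.
V ≈ 6.3 × 95^0.634 = 6.3 × 17.942 ≈ 113.036 kt.
113.036 × 0.514 ≈ 58.10 m/s → 58.1 m/s.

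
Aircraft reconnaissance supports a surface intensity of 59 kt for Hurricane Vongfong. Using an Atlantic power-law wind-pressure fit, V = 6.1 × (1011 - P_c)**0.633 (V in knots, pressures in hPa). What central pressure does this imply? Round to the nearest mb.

975 mb

ΔP = (V / 6.1)^(1/0.633) = (59/6.1)^1.580.
59/6.1 = 9.672; 9.672^1.580 ≈ 36.05 mb.
P_c = 1011 − 36.05 = 974.95 ≈ 975 mb.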